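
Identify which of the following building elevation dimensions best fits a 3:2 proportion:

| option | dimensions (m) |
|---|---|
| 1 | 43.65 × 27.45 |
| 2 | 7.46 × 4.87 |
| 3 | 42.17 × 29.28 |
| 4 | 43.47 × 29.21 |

4

Ratios (long/short): 1 ≈ 1.590; 2 ≈ 1.532; 3 ≈ 1.440; 4 ≈ 1.488.
3:2 ≈ 1.500; option 4 is nearest (Δ 0.012).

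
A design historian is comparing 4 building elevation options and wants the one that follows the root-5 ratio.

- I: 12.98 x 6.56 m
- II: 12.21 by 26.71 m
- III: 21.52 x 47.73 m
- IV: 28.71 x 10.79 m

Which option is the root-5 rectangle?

III

Ratios (long/short): I ≈ 1.979; II ≈ 2.188; III ≈ 2.218; IV ≈ 2.661.
root-5 ≈ 2.236; option III is nearest (Δ 0.018).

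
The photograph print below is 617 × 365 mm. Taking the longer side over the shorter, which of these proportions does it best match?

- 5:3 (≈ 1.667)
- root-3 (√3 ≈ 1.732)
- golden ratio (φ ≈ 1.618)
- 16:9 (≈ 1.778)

Ratio = 617 / 365 ≈ 1.690.
Distances: 5:3 1.667 (Δ 0.023); root-3 1.732 (Δ 0.042); golden ratio 1.618 (Δ 0.072); 16:9 1.778 (Δ 0.088).

5:3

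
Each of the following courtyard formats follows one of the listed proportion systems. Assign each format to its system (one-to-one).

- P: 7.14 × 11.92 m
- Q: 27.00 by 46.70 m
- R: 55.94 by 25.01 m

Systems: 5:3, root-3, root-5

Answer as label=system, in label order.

P = 11.92/7.14 ≈ 1.669 → 5:3 (1.667)
Q = 46.70/27.00 ≈ 1.730 → root-3 (1.732)
R = 55.94/25.01 ≈ 2.237 → root-5 (2.236)

P=5:3, Q=root-3, R=root-5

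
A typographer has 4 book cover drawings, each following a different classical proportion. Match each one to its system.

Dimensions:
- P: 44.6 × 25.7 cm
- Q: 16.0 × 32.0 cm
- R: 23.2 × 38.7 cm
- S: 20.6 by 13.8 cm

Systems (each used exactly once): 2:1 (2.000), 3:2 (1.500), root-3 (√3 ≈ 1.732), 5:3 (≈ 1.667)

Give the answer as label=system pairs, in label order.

P=root-3, Q=2:1, R=5:3, S=3:2

Ratios: P ≈ 1.735; Q ≈ 2.000; R ≈ 1.668; S ≈ 1.493.
Targets: 2:1 ≈ 2.000; 3:2 ≈ 1.500; root-3 ≈ 1.732; 5:3 ≈ 1.667.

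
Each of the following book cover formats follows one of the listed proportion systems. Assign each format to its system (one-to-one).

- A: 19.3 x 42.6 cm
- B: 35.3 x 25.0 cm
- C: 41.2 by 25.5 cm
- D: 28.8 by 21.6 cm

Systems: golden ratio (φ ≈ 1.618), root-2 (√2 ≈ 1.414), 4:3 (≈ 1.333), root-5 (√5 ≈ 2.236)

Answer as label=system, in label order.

A = 42.6/19.3 ≈ 2.207 → root-5 (2.236)
B = 35.3/25.0 ≈ 1.412 → root-2 (1.414)
C = 41.2/25.5 ≈ 1.616 → golden ratio (1.618)
D = 28.8/21.6 ≈ 1.333 → 4:3 (1.333)

A=root-5, B=root-2, C=golden ratio, D=4:3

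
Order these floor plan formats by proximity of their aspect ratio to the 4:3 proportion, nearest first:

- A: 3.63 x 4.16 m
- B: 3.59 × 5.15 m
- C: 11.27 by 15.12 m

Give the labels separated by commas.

A: 4.16/3.63 ≈ 1.146 → |1.146 − 1.333| = 0.187
B: 5.15/3.59 ≈ 1.435 → |1.435 − 1.333| = 0.102
C: 15.12/11.27 ≈ 1.342 → |1.342 − 1.333| = 0.009

C, B, A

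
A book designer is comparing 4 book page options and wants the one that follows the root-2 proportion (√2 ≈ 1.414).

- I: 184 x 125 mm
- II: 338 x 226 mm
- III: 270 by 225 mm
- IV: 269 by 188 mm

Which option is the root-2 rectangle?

Target root-2 ≈ 1.414.
I: 1.472 (Δ0.058)  II: 1.496 (Δ0.082)  III: 1.200 (Δ0.214)  IV: 1.431 (Δ0.017)

IV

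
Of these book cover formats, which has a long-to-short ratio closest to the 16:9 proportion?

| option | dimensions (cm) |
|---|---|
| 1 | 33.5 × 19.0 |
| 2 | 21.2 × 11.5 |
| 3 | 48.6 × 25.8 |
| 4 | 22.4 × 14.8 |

1

Ratios (long/short): 1 ≈ 1.763; 2 ≈ 1.843; 3 ≈ 1.884; 4 ≈ 1.514.
16:9 ≈ 1.778; option 1 is nearest (Δ 0.015).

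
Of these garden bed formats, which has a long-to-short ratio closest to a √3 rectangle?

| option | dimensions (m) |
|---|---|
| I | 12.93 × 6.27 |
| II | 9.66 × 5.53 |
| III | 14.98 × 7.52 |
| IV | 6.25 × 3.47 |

Ratios (long/short): I ≈ 2.062; II ≈ 1.747; III ≈ 1.992; IV ≈ 1.801.
root-3 ≈ 1.732; option II is nearest (Δ 0.015).

II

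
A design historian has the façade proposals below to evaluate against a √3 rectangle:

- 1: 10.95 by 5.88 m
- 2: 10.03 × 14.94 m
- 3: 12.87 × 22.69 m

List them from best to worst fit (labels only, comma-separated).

3, 1, 2

Ratios: 1 = 10.95 / 5.88 ≈ 1.862; 2 = 14.94 / 10.03 ≈ 1.490; 3 = 22.69 / 12.87 ≈ 1.763.
|Δ from 1.732|: 1 0.130; 2 0.242; 3 0.031.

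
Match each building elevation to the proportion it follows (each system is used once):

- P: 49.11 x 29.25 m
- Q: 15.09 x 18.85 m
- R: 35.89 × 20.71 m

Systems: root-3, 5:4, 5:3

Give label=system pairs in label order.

P = 49.11/29.25 ≈ 1.679 → 5:3 (1.667)
Q = 18.85/15.09 ≈ 1.249 → 5:4 (1.250)
R = 35.89/20.71 ≈ 1.733 → root-3 (1.732)

P=5:3, Q=5:4, R=root-3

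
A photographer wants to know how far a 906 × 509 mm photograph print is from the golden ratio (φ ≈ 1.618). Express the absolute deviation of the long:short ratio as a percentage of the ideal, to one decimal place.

Ratio = 906 / 509 ≈ 1.7800.
Ideal golden ratio ≈ 1.6180. |1.7800 − 1.6180| / 1.6180 ≈ 10.01% → 10.0%.

10.0%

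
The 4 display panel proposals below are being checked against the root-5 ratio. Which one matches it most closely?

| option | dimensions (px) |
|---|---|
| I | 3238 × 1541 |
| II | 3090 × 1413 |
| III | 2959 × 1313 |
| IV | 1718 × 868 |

Ratios (long/short): I ≈ 2.101; II ≈ 2.187; III ≈ 2.254; IV ≈ 1.979.
root-5 ≈ 2.236; option III is nearest (Δ 0.018).

III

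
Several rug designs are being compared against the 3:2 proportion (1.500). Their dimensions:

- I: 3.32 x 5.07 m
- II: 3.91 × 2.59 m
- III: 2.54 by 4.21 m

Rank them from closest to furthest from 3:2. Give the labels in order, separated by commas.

II, I, III

Ratios: I = 5.07 / 3.32 ≈ 1.527; II = 3.91 / 2.59 ≈ 1.510; III = 4.21 / 2.54 ≈ 1.657.
|Δ from 1.500|: I 0.027; II 0.010; III 0.157.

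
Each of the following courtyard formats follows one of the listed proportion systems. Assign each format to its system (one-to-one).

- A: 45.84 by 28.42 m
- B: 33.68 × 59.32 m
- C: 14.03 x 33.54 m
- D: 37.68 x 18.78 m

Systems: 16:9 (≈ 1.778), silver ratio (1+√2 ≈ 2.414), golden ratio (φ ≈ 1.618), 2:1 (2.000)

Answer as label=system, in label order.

A=golden ratio, B=16:9, C=silver ratio, D=2:1

Ratios: A ≈ 1.613; B ≈ 1.761; C ≈ 2.391; D ≈ 2.006.
Targets: 16:9 ≈ 1.778; silver ratio ≈ 2.414; golden ratio ≈ 1.618; 2:1 ≈ 2.000.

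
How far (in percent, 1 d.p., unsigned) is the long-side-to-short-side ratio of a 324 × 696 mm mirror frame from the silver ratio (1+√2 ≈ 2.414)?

Ratio = 696 / 324 ≈ 2.1481.
Ideal silver ratio ≈ 2.4142. |2.1481 − 2.4142| / 2.4142 ≈ 11.02% → 11.0%.

11.0%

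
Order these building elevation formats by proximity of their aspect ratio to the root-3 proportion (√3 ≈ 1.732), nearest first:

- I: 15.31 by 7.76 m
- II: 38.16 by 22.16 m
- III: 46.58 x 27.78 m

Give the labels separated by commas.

Ratios: I = 15.31 / 7.76 ≈ 1.973; II = 38.16 / 22.16 ≈ 1.722; III = 46.58 / 27.78 ≈ 1.677.
|Δ from 1.732|: I 0.241; II 0.010; III 0.055.

II, III, I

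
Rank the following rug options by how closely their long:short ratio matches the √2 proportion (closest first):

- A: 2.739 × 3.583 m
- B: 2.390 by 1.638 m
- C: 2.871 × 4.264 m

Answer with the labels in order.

B, C, A

A: 3.583/2.739 ≈ 1.308 → |1.308 − 1.414| = 0.106
B: 2.390/1.638 ≈ 1.459 → |1.459 − 1.414| = 0.045
C: 4.264/2.871 ≈ 1.485 → |1.485 − 1.414| = 0.071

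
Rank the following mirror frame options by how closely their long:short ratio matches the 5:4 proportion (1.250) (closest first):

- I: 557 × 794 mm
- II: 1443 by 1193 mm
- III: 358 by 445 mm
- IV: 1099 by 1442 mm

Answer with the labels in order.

Ratios: I = 794 / 557 ≈ 1.425; II = 1443 / 1193 ≈ 1.210; III = 445 / 358 ≈ 1.243; IV = 1442 / 1099 ≈ 1.312.
|Δ from 1.250|: I 0.175; II 0.040; III 0.007; IV 0.062.

III, II, IV, I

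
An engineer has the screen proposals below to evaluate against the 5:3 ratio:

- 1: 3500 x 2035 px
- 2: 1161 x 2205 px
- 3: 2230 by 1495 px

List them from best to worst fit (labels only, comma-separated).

1, 3, 2

Ratios: 1 = 3500 / 2035 ≈ 1.720; 2 = 2205 / 1161 ≈ 1.899; 3 = 2230 / 1495 ≈ 1.492.
|Δ from 1.667|: 1 0.053; 2 0.232; 3 0.175.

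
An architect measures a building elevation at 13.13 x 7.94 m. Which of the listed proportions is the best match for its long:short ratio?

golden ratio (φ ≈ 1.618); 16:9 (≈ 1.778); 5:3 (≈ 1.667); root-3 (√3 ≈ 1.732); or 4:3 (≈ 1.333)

5:3

13.13/7.94 ≈ 1.654. Nearest candidates are 5:3 (1.667, off by 0.013) and golden ratio (1.618, off by 0.036).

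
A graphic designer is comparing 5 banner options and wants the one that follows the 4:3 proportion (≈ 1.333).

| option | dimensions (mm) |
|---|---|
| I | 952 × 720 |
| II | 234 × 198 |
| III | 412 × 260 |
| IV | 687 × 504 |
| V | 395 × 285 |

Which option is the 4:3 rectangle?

Target 4:3 ≈ 1.333.
I: 1.322 (Δ0.011)  II: 1.182 (Δ0.151)  III: 1.585 (Δ0.252)  IV: 1.363 (Δ0.030)  V: 1.386 (Δ0.053)

I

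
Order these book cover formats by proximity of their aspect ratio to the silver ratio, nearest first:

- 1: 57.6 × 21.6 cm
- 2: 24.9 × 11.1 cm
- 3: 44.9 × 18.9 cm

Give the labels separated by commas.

3, 2, 1

1: 57.6/21.6 ≈ 2.667 → |2.667 − 2.414| = 0.253
2: 24.9/11.1 ≈ 2.243 → |2.243 − 2.414| = 0.171
3: 44.9/18.9 ≈ 2.376 → |2.376 − 2.414| = 0.038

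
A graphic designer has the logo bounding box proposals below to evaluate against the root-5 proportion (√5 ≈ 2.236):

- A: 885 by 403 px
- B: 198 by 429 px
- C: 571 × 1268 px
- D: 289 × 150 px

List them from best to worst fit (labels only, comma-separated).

Ratios: A = 885 / 403 ≈ 2.196; B = 429 / 198 ≈ 2.167; C = 1268 / 571 ≈ 2.221; D = 289 / 150 ≈ 1.927.
|Δ from 2.236|: A 0.040; B 0.069; C 0.015; D 0.309.

C, A, B, D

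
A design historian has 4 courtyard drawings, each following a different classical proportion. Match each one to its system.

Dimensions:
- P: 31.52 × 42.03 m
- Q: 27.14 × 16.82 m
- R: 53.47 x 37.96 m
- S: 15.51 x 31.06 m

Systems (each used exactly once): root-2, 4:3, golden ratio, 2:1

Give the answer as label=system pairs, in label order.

P=4:3, Q=golden ratio, R=root-2, S=2:1

Ratios: P ≈ 1.333; Q ≈ 1.614; R ≈ 1.409; S ≈ 2.003.
Targets: root-2 ≈ 1.414; 4:3 ≈ 1.333; golden ratio ≈ 1.618; 2:1 ≈ 2.000.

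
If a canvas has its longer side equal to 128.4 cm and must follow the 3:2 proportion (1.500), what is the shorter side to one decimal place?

3:2 = 1.50000.
Shorter side = 128.4 ÷ 1.50000 ≈ 85.600 → 85.6 cm.

85.6 cm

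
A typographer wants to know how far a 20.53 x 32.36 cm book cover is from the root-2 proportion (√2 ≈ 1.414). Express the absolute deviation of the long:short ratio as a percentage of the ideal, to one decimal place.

Ratio = 32.36 / 20.53 ≈ 1.5762.
Ideal root-2 ≈ 1.4142. |1.5762 − 1.4142| / 1.4142 ≈ 11.46% → 11.5%.

11.5%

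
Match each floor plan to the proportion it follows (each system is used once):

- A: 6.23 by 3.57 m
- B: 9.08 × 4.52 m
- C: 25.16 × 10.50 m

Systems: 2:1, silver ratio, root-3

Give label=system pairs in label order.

Ratios: A ≈ 1.745; B ≈ 2.009; C ≈ 2.396.
Targets: 2:1 ≈ 2.000; silver ratio ≈ 2.414; root-3 ≈ 1.732.

A=root-3, B=2:1, C=silver ratio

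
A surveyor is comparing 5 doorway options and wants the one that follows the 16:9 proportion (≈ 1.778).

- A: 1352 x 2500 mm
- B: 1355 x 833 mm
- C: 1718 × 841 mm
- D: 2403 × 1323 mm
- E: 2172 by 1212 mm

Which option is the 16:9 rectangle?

Target 16:9 ≈ 1.778.
A: 1.849 (Δ0.071)  B: 1.627 (Δ0.151)  C: 2.043 (Δ0.265)  D: 1.816 (Δ0.038)  E: 1.792 (Δ0.014)

E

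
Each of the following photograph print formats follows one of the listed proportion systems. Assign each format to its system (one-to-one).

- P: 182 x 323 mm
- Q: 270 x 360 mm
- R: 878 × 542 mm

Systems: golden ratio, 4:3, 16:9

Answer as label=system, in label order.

P=16:9, Q=4:3, R=golden ratio

Ratios: P ≈ 1.775; Q ≈ 1.333; R ≈ 1.620.
Targets: golden ratio ≈ 1.618; 4:3 ≈ 1.333; 16:9 ≈ 1.778.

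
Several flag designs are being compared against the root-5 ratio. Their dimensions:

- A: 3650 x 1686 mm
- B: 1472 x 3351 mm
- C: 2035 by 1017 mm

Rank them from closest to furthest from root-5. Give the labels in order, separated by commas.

A: 3650/1686 ≈ 2.165 → |2.165 − 2.236| = 0.071
B: 3351/1472 ≈ 2.276 → |2.276 − 2.236| = 0.040
C: 2035/1017 ≈ 2.001 → |2.001 − 2.236| = 0.235

B, A, C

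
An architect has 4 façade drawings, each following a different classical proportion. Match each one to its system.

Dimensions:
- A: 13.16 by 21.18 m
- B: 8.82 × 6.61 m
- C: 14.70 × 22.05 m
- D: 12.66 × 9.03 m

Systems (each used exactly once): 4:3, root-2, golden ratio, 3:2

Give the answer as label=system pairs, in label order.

Ratios: A ≈ 1.609; B ≈ 1.334; C ≈ 1.500; D ≈ 1.402.
Targets: 4:3 ≈ 1.333; root-2 ≈ 1.414; golden ratio ≈ 1.618; 3:2 ≈ 1.500.

A=golden ratio, B=4:3, C=3:2, D=root-2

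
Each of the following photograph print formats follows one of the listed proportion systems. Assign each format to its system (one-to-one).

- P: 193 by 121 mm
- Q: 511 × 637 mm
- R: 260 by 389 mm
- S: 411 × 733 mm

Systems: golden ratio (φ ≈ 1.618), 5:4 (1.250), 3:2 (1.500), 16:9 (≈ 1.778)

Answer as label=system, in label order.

Ratios: P ≈ 1.595; Q ≈ 1.247; R ≈ 1.496; S ≈ 1.783.
Targets: golden ratio ≈ 1.618; 5:4 ≈ 1.250; 3:2 ≈ 1.500; 16:9 ≈ 1.778.

P=golden ratio, Q=5:4, R=3:2, S=16:9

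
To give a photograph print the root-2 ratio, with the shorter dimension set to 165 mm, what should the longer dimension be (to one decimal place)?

233.3 mm

root-2 ≈ 1.41421.
Longer side = 165 × 1.41421 ≈ 233.345 → 233.3 mm.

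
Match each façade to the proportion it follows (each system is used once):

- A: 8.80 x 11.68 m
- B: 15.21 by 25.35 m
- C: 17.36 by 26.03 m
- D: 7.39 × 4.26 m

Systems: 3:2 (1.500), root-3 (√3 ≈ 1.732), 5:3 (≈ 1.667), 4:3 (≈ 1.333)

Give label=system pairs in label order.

A=4:3, B=5:3, C=3:2, D=root-3

A = 11.68/8.80 ≈ 1.327 → 4:3 (1.333)
B = 25.35/15.21 ≈ 1.667 → 5:3 (1.667)
C = 26.03/17.36 ≈ 1.499 → 3:2 (1.500)
D = 7.39/4.26 ≈ 1.735 → root-3 (1.732)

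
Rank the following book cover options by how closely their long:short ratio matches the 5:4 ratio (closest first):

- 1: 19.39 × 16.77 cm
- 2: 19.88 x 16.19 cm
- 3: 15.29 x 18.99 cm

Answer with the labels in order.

Ratios: 1 = 19.39 / 16.77 ≈ 1.156; 2 = 19.88 / 16.19 ≈ 1.228; 3 = 18.99 / 15.29 ≈ 1.242.
|Δ from 1.250|: 1 0.094; 2 0.022; 3 0.008.

3, 2, 1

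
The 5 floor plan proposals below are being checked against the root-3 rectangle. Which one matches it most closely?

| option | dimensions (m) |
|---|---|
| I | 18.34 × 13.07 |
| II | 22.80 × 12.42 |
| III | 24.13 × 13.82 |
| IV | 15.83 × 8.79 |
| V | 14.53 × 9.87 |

III

Ratios (long/short): I ≈ 1.403; II ≈ 1.836; III ≈ 1.746; IV ≈ 1.801; V ≈ 1.472.
root-3 ≈ 1.732; option III is nearest (Δ 0.014).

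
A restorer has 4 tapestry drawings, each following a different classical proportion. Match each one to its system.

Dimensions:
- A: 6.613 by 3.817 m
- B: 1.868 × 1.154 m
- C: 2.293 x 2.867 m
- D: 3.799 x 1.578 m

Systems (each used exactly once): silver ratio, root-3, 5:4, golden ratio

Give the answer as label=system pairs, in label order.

A=root-3, B=golden ratio, C=5:4, D=silver ratio

Ratios: A ≈ 1.733; B ≈ 1.619; C ≈ 1.250; D ≈ 2.407.
Targets: silver ratio ≈ 2.414; root-3 ≈ 1.732; 5:4 ≈ 1.250; golden ratio ≈ 1.618.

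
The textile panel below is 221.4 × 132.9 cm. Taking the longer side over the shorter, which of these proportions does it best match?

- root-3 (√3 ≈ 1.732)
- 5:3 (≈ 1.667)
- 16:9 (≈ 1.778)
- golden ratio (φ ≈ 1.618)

Ratio = 221.4 / 132.9 ≈ 1.666.
Distances: root-3 1.732 (Δ 0.066); 5:3 1.667 (Δ 0.001); 16:9 1.778 (Δ 0.112); golden ratio 1.618 (Δ 0.048).

5:3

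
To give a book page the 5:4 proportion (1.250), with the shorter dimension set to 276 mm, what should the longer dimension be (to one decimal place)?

5:4 = 1.25000.
Longer side = 276 × 1.25000 ≈ 345.000 → 345.0 mm.

345.0 mm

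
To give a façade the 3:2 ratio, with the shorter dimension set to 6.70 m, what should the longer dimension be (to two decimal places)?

3:2 = 1.50000.
Longer side = 6.70 × 1.50000 ≈ 10.0500 → 10.05 m.

10.05 m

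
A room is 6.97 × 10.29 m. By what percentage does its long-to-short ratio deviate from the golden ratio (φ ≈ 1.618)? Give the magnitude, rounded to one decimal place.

8.8%

Ratio = 10.29 / 6.97 ≈ 1.4763.
Ideal golden ratio ≈ 1.6180. |1.4763 − 1.6180| / 1.6180 ≈ 8.76% → 8.8%.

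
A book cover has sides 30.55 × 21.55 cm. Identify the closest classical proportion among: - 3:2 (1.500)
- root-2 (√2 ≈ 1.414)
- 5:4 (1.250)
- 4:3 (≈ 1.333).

root-2

30.55/21.55 ≈ 1.418. Nearest candidates are root-2 (1.414, off by 0.004) and 3:2 (1.500, off by 0.082).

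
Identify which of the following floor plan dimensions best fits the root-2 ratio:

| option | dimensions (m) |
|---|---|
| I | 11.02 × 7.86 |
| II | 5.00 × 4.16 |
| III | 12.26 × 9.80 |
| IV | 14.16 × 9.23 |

Ratios (long/short): I ≈ 1.402; II ≈ 1.202; III ≈ 1.251; IV ≈ 1.534.
root-2 ≈ 1.414; option I is nearest (Δ 0.012).

I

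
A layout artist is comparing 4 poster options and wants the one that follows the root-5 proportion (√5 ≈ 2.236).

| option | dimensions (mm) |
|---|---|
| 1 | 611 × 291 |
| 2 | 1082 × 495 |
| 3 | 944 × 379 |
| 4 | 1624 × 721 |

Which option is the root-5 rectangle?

Ratios (long/short): 1 ≈ 2.100; 2 ≈ 2.186; 3 ≈ 2.491; 4 ≈ 2.252.
root-5 ≈ 2.236; option 4 is nearest (Δ 0.016).

4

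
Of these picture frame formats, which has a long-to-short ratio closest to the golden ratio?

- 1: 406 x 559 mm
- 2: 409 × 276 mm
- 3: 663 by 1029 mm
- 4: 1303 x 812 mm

Target golden ratio ≈ 1.618.
1: 1.377 (Δ0.241)  2: 1.482 (Δ0.136)  3: 1.552 (Δ0.066)  4: 1.605 (Δ0.013)

4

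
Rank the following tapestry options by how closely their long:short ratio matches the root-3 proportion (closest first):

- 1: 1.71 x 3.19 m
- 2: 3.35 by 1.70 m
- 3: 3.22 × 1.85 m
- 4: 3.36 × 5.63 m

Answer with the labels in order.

1: 3.19/1.71 ≈ 1.865 → |1.865 − 1.732| = 0.133
2: 3.35/1.70 ≈ 1.971 → |1.971 − 1.732| = 0.239
3: 3.22/1.85 ≈ 1.741 → |1.741 − 1.732| = 0.009
4: 5.63/3.36 ≈ 1.676 → |1.676 − 1.732| = 0.056

3, 4, 1, 2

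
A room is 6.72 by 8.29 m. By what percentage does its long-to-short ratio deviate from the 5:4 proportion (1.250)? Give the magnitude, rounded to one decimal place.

1.3%

Ratio = 8.29 / 6.72 ≈ 1.2336.
Ideal 5:4 = 1.2500. |1.2336 − 1.2500| / 1.2500 ≈ 1.31% → 1.3%.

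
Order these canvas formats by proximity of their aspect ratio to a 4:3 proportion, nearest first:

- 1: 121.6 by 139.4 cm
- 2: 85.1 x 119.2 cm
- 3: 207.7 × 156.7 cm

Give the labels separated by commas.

3, 2, 1

Ratios: 1 = 139.4 / 121.6 ≈ 1.146; 2 = 119.2 / 85.1 ≈ 1.401; 3 = 207.7 / 156.7 ≈ 1.325.
|Δ from 1.333|: 1 0.187; 2 0.068; 3 0.008.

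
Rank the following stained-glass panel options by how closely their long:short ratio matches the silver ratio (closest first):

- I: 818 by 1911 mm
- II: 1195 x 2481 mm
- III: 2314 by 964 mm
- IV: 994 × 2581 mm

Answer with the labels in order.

III, I, IV, II

Ratios: I = 1911 / 818 ≈ 2.336; II = 2481 / 1195 ≈ 2.076; III = 2314 / 964 ≈ 2.400; IV = 2581 / 994 ≈ 2.597.
|Δ from 2.414|: I 0.078; II 0.338; III 0.014; IV 0.183.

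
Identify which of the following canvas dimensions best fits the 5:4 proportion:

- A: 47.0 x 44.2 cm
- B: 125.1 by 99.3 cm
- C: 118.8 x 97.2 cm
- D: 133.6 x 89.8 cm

B

Target 5:4 ≈ 1.250.
A: 1.063 (Δ0.187)  B: 1.260 (Δ0.010)  C: 1.222 (Δ0.028)  D: 1.488 (Δ0.238)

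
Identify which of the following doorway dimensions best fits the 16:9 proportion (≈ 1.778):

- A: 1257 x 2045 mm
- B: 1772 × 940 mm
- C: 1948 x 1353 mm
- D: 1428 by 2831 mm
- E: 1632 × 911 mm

Target 16:9 ≈ 1.778.
A: 1.627 (Δ0.151)  B: 1.885 (Δ0.107)  C: 1.440 (Δ0.338)  D: 1.982 (Δ0.204)  E: 1.791 (Δ0.013)

E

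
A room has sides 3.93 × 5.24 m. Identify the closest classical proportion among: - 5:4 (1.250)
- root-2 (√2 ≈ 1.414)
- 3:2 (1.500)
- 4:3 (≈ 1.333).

5.24/3.93 ≈ 1.333. Nearest candidates are 4:3 (1.333, off by 0.000) and root-2 (1.414, off by 0.081).

4:3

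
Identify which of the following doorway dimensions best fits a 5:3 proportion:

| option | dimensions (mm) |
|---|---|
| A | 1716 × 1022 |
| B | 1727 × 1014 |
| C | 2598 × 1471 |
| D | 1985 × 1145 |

Target 5:3 ≈ 1.667.
A: 1.679 (Δ0.012)  B: 1.703 (Δ0.036)  C: 1.766 (Δ0.099)  D: 1.734 (Δ0.067)

A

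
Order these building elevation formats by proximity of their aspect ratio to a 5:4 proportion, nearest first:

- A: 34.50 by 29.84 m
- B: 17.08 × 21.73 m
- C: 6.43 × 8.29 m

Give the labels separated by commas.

B, C, A

Ratios: A = 34.50 / 29.84 ≈ 1.156; B = 21.73 / 17.08 ≈ 1.272; C = 8.29 / 6.43 ≈ 1.289.
|Δ from 1.250|: A 0.094; B 0.022; C 0.039.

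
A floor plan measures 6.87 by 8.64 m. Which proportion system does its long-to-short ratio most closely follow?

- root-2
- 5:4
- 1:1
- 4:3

5:4

Ratio = 8.64 / 6.87 ≈ 1.258.
Distances: root-2 1.414 (Δ 0.156); 5:4 1.250 (Δ 0.008); 1:1 1.000 (Δ 0.258); 4:3 1.333 (Δ 0.075).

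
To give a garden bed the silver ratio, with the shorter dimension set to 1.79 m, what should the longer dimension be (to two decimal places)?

4.32 m

silver ratio ≈ 2.41421.
Longer side = 1.79 × 2.41421 ≈ 4.3214 → 4.32 m.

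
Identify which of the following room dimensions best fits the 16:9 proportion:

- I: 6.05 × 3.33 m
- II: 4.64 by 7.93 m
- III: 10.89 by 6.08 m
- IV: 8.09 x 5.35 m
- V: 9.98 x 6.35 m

III

Ratios (long/short): I ≈ 1.817; II ≈ 1.709; III ≈ 1.791; IV ≈ 1.512; V ≈ 1.572.
16:9 ≈ 1.778; option III is nearest (Δ 0.013).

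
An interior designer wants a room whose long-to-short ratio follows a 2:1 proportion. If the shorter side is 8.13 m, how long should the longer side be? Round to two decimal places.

16.26 m

2:1 = 2.00000.
Longer side = 8.13 × 2.00000 ≈ 16.2600 → 16.26 m.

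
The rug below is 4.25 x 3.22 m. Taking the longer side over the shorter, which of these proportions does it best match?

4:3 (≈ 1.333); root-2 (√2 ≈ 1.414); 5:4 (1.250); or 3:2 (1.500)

Ratio = 4.25 / 3.22 ≈ 1.320.
Distances: 4:3 1.333 (Δ 0.013); root-2 1.414 (Δ 0.094); 5:4 1.250 (Δ 0.070); 3:2 1.500 (Δ 0.180).

4:3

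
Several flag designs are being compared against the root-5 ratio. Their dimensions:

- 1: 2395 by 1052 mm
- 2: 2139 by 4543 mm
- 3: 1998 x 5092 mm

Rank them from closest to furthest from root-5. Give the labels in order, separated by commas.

Ratios: 1 = 2395 / 1052 ≈ 2.277; 2 = 4543 / 2139 ≈ 2.124; 3 = 5092 / 1998 ≈ 2.549.
|Δ from 2.236|: 1 0.041; 2 0.112; 3 0.313.

1, 2, 3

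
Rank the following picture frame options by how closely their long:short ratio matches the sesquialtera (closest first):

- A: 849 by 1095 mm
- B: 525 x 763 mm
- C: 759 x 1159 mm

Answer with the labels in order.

Ratios: A = 1095 / 849 ≈ 1.290; B = 763 / 525 ≈ 1.453; C = 1159 / 759 ≈ 1.527.
|Δ from 1.500|: A 0.210; B 0.047; C 0.027.

C, B, A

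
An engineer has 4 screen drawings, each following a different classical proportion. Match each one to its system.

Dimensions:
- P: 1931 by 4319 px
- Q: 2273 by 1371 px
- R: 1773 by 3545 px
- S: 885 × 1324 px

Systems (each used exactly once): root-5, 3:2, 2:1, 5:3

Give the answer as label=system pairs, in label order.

P=root-5, Q=5:3, R=2:1, S=3:2

Ratios: P ≈ 2.237; Q ≈ 1.658; R ≈ 1.999; S ≈ 1.496.
Targets: root-5 ≈ 2.236; 3:2 ≈ 1.500; 2:1 ≈ 2.000; 5:3 ≈ 1.667.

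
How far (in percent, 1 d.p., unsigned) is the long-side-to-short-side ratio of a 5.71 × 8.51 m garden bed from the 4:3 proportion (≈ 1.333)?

Ratio = 8.51 / 5.71 ≈ 1.4904.
Ideal 4:3 ≈ 1.3333. |1.4904 − 1.3333| / 1.3333 ≈ 11.78% → 11.8%.

11.8%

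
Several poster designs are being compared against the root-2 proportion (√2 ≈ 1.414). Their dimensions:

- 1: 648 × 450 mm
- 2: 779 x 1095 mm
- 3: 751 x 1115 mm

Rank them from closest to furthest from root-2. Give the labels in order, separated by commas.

Ratios: 1 = 648 / 450 ≈ 1.440; 2 = 1095 / 779 ≈ 1.406; 3 = 1115 / 751 ≈ 1.485.
|Δ from 1.414|: 1 0.026; 2 0.008; 3 0.071.

2, 1, 3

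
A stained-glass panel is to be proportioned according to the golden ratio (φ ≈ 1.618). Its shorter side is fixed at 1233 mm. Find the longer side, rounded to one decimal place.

1995.0 mm

golden ratio ≈ 1.61803.
Longer side = 1233 × 1.61803 ≈ 1995.031 → 1995.0 mm.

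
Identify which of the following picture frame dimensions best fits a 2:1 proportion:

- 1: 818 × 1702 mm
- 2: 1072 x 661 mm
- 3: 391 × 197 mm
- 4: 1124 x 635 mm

3

Ratios (long/short): 1 ≈ 2.081; 2 ≈ 1.622; 3 ≈ 1.985; 4 ≈ 1.770.
2:1 ≈ 2.000; option 3 is nearest (Δ 0.015).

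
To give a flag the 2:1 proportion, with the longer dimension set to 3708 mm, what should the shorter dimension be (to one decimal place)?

1854.0 mm

2:1 = 2.00000.
Shorter side = 3708 ÷ 2.00000 ≈ 1854.000 → 1854.0 mm.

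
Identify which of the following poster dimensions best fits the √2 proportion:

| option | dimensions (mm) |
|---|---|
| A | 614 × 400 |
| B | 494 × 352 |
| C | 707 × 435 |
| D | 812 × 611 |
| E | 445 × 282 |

Target root-2 ≈ 1.414.
A: 1.535 (Δ0.121)  B: 1.403 (Δ0.011)  C: 1.625 (Δ0.211)  D: 1.329 (Δ0.085)  E: 1.578 (Δ0.164)

B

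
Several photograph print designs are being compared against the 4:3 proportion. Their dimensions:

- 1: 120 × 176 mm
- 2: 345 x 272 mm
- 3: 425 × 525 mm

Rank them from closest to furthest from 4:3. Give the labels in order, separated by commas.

Ratios: 1 = 176 / 120 ≈ 1.467; 2 = 345 / 272 ≈ 1.268; 3 = 525 / 425 ≈ 1.235.
|Δ from 1.333|: 1 0.134; 2 0.065; 3 0.098.

2, 3, 1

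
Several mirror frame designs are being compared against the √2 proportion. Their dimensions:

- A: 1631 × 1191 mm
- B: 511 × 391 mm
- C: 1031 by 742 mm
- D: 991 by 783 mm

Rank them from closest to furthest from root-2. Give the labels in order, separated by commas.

C, A, B, D

A: 1631/1191 ≈ 1.369 → |1.369 − 1.414| = 0.045
B: 511/391 ≈ 1.307 → |1.307 − 1.414| = 0.107
C: 1031/742 ≈ 1.389 → |1.389 − 1.414| = 0.025
D: 991/783 ≈ 1.266 → |1.266 − 1.414| = 0.148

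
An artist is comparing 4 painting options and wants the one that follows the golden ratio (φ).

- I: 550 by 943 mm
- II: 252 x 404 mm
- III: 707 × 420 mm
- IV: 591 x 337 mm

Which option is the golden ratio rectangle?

Ratios (long/short): I ≈ 1.715; II ≈ 1.603; III ≈ 1.683; IV ≈ 1.754.
golden ratio ≈ 1.618; option II is nearest (Δ 0.015).

II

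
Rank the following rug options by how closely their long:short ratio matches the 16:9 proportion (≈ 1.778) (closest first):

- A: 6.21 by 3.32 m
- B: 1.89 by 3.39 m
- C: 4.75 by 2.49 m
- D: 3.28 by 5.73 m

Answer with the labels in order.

Ratios: A = 6.21 / 3.32 ≈ 1.870; B = 3.39 / 1.89 ≈ 1.794; C = 4.75 / 2.49 ≈ 1.908; D = 5.73 / 3.28 ≈ 1.747.
|Δ from 1.778|: A 0.092; B 0.016; C 0.130; D 0.031.

B, D, A, C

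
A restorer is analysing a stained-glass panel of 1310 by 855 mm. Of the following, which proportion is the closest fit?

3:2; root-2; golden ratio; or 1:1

Ratio = 1310 / 855 ≈ 1.532.
Distances: 3:2 1.500 (Δ 0.032); root-2 1.414 (Δ 0.118); golden ratio 1.618 (Δ 0.086); 1:1 1.000 (Δ 0.532).

3:2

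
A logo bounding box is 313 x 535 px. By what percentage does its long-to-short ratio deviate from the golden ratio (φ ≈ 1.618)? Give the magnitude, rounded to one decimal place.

5.6%

Ratio = 535 / 313 ≈ 1.7093.
Ideal golden ratio ≈ 1.6180. |1.7093 − 1.6180| / 1.6180 ≈ 5.64% → 5.6%.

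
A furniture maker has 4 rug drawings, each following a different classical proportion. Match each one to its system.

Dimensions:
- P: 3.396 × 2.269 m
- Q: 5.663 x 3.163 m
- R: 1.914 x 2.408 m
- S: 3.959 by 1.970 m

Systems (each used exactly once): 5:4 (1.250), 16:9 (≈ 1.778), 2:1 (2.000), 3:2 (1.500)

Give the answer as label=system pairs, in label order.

Ratios: P ≈ 1.497; Q ≈ 1.790; R ≈ 1.258; S ≈ 2.010.
Targets: 5:4 ≈ 1.250; 16:9 ≈ 1.778; 2:1 ≈ 2.000; 3:2 ≈ 1.500.

P=3:2, Q=16:9, R=5:4, S=2:1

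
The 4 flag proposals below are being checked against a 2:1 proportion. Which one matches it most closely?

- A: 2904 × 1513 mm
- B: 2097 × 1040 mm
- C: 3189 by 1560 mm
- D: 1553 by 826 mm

B

Target 2:1 ≈ 2.000.
A: 1.919 (Δ0.081)  B: 2.016 (Δ0.016)  C: 2.044 (Δ0.044)  D: 1.880 (Δ0.120)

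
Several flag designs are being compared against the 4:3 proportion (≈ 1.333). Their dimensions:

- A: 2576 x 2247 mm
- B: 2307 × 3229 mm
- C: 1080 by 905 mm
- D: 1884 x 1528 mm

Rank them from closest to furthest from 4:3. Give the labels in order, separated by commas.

A: 2576/2247 ≈ 1.146 → |1.146 − 1.333| = 0.187
B: 3229/2307 ≈ 1.400 → |1.400 − 1.333| = 0.067
C: 1080/905 ≈ 1.193 → |1.193 − 1.333| = 0.140
D: 1884/1528 ≈ 1.233 → |1.233 − 1.333| = 0.100

B, D, C, A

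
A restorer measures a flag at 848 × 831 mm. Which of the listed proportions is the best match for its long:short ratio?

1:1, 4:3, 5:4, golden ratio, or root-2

1:1

Ratio = 848 / 831 ≈ 1.020.
Distances: 1:1 1.000 (Δ 0.020); 4:3 1.333 (Δ 0.313); 5:4 1.250 (Δ 0.230); golden ratio 1.618 (Δ 0.598); root-2 1.414 (Δ 0.394).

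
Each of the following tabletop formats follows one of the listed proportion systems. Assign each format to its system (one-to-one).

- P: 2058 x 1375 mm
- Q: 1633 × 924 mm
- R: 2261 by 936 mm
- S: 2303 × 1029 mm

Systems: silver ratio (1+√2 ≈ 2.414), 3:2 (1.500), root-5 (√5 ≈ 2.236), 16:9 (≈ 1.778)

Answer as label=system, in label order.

P = 2058/1375 ≈ 1.497 → 3:2 (1.500)
Q = 1633/924 ≈ 1.767 → 16:9 (1.778)
R = 2261/936 ≈ 2.416 → silver ratio (2.414)
S = 2303/1029 ≈ 2.238 → root-5 (2.236)

P=3:2, Q=16:9, R=silver ratio, S=root-5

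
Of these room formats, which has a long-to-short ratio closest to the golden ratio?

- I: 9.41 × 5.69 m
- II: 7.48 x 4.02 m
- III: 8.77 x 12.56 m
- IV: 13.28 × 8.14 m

Target golden ratio ≈ 1.618.
I: 1.654 (Δ0.036)  II: 1.861 (Δ0.243)  III: 1.432 (Δ0.186)  IV: 1.631 (Δ0.013)

IV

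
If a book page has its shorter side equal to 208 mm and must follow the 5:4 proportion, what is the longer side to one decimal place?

5:4 = 1.25000.
Longer side = 208 × 1.25000 ≈ 260.000 → 260.0 mm.

260.0 mm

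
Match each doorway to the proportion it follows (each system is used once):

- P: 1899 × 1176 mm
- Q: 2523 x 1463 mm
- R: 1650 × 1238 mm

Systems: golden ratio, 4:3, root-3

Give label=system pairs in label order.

P=golden ratio, Q=root-3, R=4:3

P = 1899/1176 ≈ 1.615 → golden ratio (1.618)
Q = 2523/1463 ≈ 1.725 → root-3 (1.732)
R = 1650/1238 ≈ 1.333 → 4:3 (1.333)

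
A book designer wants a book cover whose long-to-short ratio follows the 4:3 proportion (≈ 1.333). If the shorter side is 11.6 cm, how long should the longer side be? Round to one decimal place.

15.5 cm

4:3 ≈ 1.33333.
Longer side = 11.6 × 1.33333 ≈ 15.467 → 15.5 cm.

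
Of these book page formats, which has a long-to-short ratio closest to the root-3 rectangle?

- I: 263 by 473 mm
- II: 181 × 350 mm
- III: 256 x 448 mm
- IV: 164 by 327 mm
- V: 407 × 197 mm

III

Target root-3 ≈ 1.732.
I: 1.798 (Δ0.066)  II: 1.934 (Δ0.202)  III: 1.750 (Δ0.018)  IV: 1.994 (Δ0.262)  V: 2.066 (Δ0.334)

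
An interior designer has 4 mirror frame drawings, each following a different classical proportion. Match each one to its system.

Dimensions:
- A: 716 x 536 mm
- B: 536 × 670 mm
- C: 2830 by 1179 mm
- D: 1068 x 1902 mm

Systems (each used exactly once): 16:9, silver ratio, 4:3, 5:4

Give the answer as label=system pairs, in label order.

A=4:3, B=5:4, C=silver ratio, D=16:9

Ratios: A ≈ 1.336; B ≈ 1.250; C ≈ 2.400; D ≈ 1.781.
Targets: 16:9 ≈ 1.778; silver ratio ≈ 2.414; 4:3 ≈ 1.333; 5:4 ≈ 1.250.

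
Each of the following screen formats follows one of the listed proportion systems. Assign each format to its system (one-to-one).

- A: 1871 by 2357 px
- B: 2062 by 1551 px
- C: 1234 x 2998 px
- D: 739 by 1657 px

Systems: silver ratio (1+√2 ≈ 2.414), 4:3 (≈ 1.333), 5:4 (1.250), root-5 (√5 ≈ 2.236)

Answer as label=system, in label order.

A = 2357/1871 ≈ 1.260 → 5:4 (1.250)
B = 2062/1551 ≈ 1.329 → 4:3 (1.333)
C = 2998/1234 ≈ 2.429 → silver ratio (2.414)
D = 1657/739 ≈ 2.242 → root-5 (2.236)

A=5:4, B=4:3, C=silver ratio, D=root-5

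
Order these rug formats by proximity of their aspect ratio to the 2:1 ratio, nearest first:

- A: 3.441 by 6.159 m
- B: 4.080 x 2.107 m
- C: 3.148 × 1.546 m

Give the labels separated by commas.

Ratios: A = 6.159 / 3.441 ≈ 1.790; B = 4.080 / 2.107 ≈ 1.936; C = 3.148 / 1.546 ≈ 2.036.
|Δ from 2.000|: A 0.210; B 0.064; C 0.036.

C, B, A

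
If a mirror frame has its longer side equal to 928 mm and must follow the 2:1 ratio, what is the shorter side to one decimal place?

464.0 mm

2:1 = 2.00000.
Shorter side = 928 ÷ 2.00000 ≈ 464.000 → 464.0 mm.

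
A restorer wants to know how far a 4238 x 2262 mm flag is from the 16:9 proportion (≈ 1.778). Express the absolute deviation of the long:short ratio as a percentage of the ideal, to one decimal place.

5.4%

Ratio = 4238 / 2262 ≈ 1.8736.
Ideal 16:9 ≈ 1.7778. |1.8736 − 1.7778| / 1.7778 ≈ 5.39% → 5.4%.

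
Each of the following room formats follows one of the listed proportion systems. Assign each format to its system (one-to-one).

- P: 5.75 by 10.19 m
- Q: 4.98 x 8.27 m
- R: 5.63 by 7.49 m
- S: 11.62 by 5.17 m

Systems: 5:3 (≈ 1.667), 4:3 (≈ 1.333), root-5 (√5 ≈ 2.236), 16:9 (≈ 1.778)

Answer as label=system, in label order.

P = 10.19/5.75 ≈ 1.772 → 16:9 (1.778)
Q = 8.27/4.98 ≈ 1.661 → 5:3 (1.667)
R = 7.49/5.63 ≈ 1.330 → 4:3 (1.333)
S = 11.62/5.17 ≈ 2.248 → root-5 (2.236)

P=16:9, Q=5:3, R=4:3, S=root-5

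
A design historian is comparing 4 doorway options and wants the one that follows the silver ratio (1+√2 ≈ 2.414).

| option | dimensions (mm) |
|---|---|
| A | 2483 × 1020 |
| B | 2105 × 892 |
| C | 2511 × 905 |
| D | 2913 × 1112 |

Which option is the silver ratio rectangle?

A

Target silver ratio ≈ 2.414.
A: 2.434 (Δ0.020)  B: 2.360 (Δ0.054)  C: 2.775 (Δ0.361)  D: 2.620 (Δ0.206)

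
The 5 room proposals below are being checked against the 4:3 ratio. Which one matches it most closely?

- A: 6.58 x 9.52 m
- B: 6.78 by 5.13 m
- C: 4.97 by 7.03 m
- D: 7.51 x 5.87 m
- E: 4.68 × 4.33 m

B

Target 4:3 ≈ 1.333.
A: 1.447 (Δ0.114)  B: 1.322 (Δ0.011)  C: 1.414 (Δ0.081)  D: 1.279 (Δ0.054)  E: 1.081 (Δ0.252)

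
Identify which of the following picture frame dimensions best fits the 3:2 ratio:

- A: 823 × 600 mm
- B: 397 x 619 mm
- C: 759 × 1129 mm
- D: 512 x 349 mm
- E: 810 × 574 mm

C

Target 3:2 ≈ 1.500.
A: 1.372 (Δ0.128)  B: 1.559 (Δ0.059)  C: 1.487 (Δ0.013)  D: 1.467 (Δ0.033)  E: 1.411 (Δ0.089)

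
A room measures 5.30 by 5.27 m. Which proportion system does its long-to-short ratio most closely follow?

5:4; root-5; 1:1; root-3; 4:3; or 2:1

1:1

Ratio = 5.30 / 5.27 ≈ 1.006.
Distances: 5:4 1.250 (Δ 0.244); root-5 2.236 (Δ 1.230); 1:1 1.000 (Δ 0.006); root-3 1.732 (Δ 0.726); 4:3 1.333 (Δ 0.327); 2:1 2.000 (Δ 0.994).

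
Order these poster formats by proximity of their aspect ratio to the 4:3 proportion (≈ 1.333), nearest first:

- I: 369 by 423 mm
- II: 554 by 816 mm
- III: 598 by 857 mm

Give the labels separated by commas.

III, II, I

Ratios: I = 423 / 369 ≈ 1.146; II = 816 / 554 ≈ 1.473; III = 857 / 598 ≈ 1.433.
|Δ from 1.333|: I 0.187; II 0.140; III 0.100.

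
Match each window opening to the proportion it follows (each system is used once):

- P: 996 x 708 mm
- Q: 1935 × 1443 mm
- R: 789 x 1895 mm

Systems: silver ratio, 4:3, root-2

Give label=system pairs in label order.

P=root-2, Q=4:3, R=silver ratio

Ratios: P ≈ 1.407; Q ≈ 1.341; R ≈ 2.402.
Targets: silver ratio ≈ 2.414; 4:3 ≈ 1.333; root-2 ≈ 1.414.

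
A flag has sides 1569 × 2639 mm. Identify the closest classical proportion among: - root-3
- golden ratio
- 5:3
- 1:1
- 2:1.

Ratio = 2639 / 1569 ≈ 1.682.
Distances: root-3 1.732 (Δ 0.050); golden ratio 1.618 (Δ 0.064); 5:3 1.667 (Δ 0.015); 1:1 1.000 (Δ 0.682); 2:1 2.000 (Δ 0.318).

5:3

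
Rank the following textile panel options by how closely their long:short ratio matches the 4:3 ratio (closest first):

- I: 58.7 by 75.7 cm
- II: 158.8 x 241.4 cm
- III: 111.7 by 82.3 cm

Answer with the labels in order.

Ratios: I = 75.7 / 58.7 ≈ 1.290; II = 241.4 / 158.8 ≈ 1.520; III = 111.7 / 82.3 ≈ 1.357.
|Δ from 1.333|: I 0.043; II 0.187; III 0.024.

III, I, II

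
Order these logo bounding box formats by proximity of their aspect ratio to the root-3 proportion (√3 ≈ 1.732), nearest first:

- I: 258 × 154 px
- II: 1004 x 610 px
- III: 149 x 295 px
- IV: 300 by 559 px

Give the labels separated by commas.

I, II, IV, III

Ratios: I = 258 / 154 ≈ 1.675; II = 1004 / 610 ≈ 1.646; III = 295 / 149 ≈ 1.980; IV = 559 / 300 ≈ 1.863.
|Δ from 1.732|: I 0.057; II 0.086; III 0.248; IV 0.131.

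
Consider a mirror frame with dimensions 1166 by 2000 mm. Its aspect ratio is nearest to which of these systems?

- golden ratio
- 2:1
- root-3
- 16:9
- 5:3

Ratio = 2000 / 1166 ≈ 1.715.
Distances: golden ratio 1.618 (Δ 0.097); 2:1 2.000 (Δ 0.285); root-3 1.732 (Δ 0.017); 16:9 1.778 (Δ 0.063); 5:3 1.667 (Δ 0.048).

root-3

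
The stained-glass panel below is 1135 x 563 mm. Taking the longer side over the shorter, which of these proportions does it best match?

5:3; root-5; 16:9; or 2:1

2:1

1135/563 ≈ 2.016. Nearest candidates are 2:1 (2.000, off by 0.016) and root-5 (2.236, off by 0.220).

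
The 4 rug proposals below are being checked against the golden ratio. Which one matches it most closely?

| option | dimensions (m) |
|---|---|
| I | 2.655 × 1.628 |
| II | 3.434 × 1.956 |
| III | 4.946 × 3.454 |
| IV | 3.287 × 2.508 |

I

Target golden ratio ≈ 1.618.
I: 1.631 (Δ0.013)  II: 1.756 (Δ0.138)  III: 1.432 (Δ0.186)  IV: 1.311 (Δ0.307)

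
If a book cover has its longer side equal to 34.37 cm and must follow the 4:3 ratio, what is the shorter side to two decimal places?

4:3 ≈ 1.33333.
Shorter side = 34.37 ÷ 1.33333 ≈ 25.7776 → 25.78 cm.

25.78 cm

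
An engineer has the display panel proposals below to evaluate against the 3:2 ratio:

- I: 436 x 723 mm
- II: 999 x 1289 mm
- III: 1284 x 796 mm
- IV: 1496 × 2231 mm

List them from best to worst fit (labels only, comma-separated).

IV, III, I, II

Ratios: I = 723 / 436 ≈ 1.658; II = 1289 / 999 ≈ 1.290; III = 1284 / 796 ≈ 1.613; IV = 2231 / 1496 ≈ 1.491.
|Δ from 1.500|: I 0.158; II 0.210; III 0.113; IV 0.009.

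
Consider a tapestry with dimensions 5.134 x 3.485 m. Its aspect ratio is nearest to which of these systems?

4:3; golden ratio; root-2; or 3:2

3:2

Ratio = 5.134 / 3.485 ≈ 1.473.
Distances: 4:3 1.333 (Δ 0.140); golden ratio 1.618 (Δ 0.145); root-2 1.414 (Δ 0.059); 3:2 1.500 (Δ 0.027).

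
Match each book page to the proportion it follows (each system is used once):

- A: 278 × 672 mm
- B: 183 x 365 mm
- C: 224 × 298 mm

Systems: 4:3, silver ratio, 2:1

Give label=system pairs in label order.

Ratios: A ≈ 2.417; B ≈ 1.995; C ≈ 1.330.
Targets: 4:3 ≈ 1.333; silver ratio ≈ 2.414; 2:1 ≈ 2.000.

A=silver ratio, B=2:1, C=4:3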